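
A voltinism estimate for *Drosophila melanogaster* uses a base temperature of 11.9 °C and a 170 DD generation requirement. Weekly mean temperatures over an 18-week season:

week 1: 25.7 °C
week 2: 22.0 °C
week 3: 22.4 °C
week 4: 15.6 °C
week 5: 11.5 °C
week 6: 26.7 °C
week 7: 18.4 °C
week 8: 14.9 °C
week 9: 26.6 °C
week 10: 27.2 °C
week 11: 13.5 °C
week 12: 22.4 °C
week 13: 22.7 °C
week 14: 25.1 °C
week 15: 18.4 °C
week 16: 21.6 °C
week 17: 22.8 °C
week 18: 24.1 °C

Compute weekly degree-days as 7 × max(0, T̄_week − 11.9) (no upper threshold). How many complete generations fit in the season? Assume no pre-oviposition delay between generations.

6 generations

Weekly DD (7 × max(0, T̄ − 11.9)): 96.6, 70.7, 73.5, 25.9, 0.0, 103.6, 45.5, 21.0, 102.9, 107.1, 11.2, 73.5, 75.6, 92.4, 45.5, 67.9, 76.3, 85.4.
Season total = 1174.6 DD.
Complete generations = ⌊1174.6 / 170⌋ = 6.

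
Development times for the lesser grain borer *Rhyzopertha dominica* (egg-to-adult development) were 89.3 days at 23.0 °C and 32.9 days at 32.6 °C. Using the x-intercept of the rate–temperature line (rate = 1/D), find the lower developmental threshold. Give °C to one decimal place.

Equal thermal constants: D₁(T₁ − T_b) = D₂(T₂ − T_b).
89.3·(23.0 − T_b) = 32.9·(32.6 − T_b)
T_b = (89.3·23.0 − 32.9·32.6) / (89.3 − 32.9) = 981.36 / 56.4 = 17.400 °C ≈ 17.4 °C.

17.4 °C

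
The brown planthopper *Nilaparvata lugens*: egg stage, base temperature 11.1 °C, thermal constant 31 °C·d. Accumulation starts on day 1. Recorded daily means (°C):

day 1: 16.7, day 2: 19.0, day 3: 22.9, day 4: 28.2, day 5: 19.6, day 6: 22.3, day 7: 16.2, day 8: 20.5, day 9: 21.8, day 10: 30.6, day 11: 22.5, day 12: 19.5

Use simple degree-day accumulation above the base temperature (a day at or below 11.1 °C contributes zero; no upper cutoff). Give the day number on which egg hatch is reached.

Daily DD above 11.1 °C: 5.6, 7.9, 11.8, 17.1, 8.5, 11.2, 5.1, 9.4, 10.7, 19.5, 11.4, 8.4.
Cumulative: 5.6, 13.5, 25.3, 42.4, 50.9, 62.1, 67.2, 76.6, 87.3, 106.8, 118.2, 126.6.
The total first reaches 31 DD on day 4.

day 4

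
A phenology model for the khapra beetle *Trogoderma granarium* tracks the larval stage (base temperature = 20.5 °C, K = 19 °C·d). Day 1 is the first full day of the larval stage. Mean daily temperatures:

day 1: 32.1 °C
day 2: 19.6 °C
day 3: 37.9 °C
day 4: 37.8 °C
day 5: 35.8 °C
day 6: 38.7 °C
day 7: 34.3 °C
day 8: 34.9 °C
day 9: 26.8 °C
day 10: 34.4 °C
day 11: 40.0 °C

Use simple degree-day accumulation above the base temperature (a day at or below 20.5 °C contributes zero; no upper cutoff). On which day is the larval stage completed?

Daily DD above 20.5 °C: 11.6, 0.0, 17.4, 17.3, 15.3, 18.2, 13.8, 14.4, 6.3, 13.9, 19.5.
Cumulative: 11.6, 11.6, 29.0, 46.3, 61.6, 79.8, 93.6, 108.0, 114.3, 128.2, 147.7.
The total first reaches 19 DD on day 3.

day 3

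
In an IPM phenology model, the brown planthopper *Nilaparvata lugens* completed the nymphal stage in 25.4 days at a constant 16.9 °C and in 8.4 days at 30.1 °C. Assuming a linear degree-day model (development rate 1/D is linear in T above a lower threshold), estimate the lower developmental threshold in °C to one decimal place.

10.4 °C

Equal thermal constants: D₁(T₁ − T_b) = D₂(T₂ − T_b).
25.4·(16.9 − T_b) = 8.4·(30.1 − T_b)
T_b = (25.4·16.9 − 8.4·30.1) / (25.4 − 8.4) = 176.42 / 17.0 = 10.378 °C ≈ 10.4 °C.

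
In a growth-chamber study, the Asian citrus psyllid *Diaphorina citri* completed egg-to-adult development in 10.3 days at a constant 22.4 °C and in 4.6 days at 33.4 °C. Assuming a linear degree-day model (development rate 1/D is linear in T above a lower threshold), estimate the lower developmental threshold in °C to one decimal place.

Equal thermal constants: D₁(T₁ − T_b) = D₂(T₂ − T_b).
10.3·(22.4 − T_b) = 4.6·(33.4 − T_b)
T_b = (10.3·22.4 − 4.6·33.4) / (10.3 − 4.6) = 77.08 / 5.7 = 13.523 °C ≈ 13.5 °C.

13.5 °C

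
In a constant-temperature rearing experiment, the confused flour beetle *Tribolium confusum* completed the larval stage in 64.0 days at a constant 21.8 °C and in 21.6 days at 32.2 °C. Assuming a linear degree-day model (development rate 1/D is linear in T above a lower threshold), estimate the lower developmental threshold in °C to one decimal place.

16.5 °C

Equal thermal constants: D₁(T₁ − T_b) = D₂(T₂ − T_b).
64.0·(21.8 − T_b) = 21.6·(32.2 − T_b)
T_b = (64.0·21.8 − 21.6·32.2) / (64.0 − 21.6) = 699.68 / 42.4 = 16.502 °C ≈ 16.5 °C.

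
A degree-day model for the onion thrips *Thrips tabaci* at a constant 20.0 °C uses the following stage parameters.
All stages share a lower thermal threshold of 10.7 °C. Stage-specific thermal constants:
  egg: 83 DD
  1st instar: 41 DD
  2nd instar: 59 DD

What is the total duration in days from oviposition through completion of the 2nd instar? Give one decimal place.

19.7 days

Daily accumulation at 20.0 °C = 20.0 − 10.7 = 9.3 DD/day.
Total K = 83 + 41 + 59 = 183 DD.
Total duration = 183 / 9.3 = 19.677 ≈ 19.7 days.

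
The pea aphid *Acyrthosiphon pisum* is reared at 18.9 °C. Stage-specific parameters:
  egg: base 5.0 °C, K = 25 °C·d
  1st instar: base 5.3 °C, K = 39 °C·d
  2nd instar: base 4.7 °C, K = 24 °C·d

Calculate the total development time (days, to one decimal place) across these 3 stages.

6.4 days

egg: 25 / (18.9 − 5.0) = 25 / 13.9 = 1.799 d.
1st instar: 39 / (18.9 − 5.3) = 39 / 13.6 = 2.868 d.
2nd instar: 24 / (18.9 − 4.7) = 24 / 14.2 = 1.690 d.
Sum = 6.356 ≈ 6.4 days.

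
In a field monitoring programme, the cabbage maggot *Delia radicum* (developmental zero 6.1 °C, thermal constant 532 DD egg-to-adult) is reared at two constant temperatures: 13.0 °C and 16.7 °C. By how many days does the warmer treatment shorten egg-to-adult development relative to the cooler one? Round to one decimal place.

26.9 days

At 13.0 °C: 532 / (13.0 − 6.1) = 532 / 6.9 = 77.101 d.
At 16.7 °C: 532 / (16.7 − 6.1) = 532 / 10.6 = 50.189 d.
Difference = |77.101 − 50.189| = 26.913 ≈ 26.9 days.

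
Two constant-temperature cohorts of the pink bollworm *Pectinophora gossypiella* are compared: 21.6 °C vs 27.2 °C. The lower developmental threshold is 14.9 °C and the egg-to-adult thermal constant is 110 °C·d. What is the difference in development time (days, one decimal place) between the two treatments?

At 21.6 °C: 110 / (21.6 − 14.9) = 110 / 6.7 = 16.418 d.
At 27.2 °C: 110 / (27.2 − 14.9) = 110 / 12.3 = 8.943 d.
Difference = |16.418 − 8.943| = 7.475 ≈ 7.5 days.

7.5 days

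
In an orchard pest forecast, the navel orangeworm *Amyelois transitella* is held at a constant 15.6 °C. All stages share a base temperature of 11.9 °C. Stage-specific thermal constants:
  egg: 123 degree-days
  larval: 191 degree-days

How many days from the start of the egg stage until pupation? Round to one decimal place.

84.9 days

Daily accumulation at 15.6 °C = 15.6 − 11.9 = 3.7 DD/day.
Total K = 123 + 191 = 314 DD.
Total duration = 314 / 3.7 = 84.865 ≈ 84.9 days.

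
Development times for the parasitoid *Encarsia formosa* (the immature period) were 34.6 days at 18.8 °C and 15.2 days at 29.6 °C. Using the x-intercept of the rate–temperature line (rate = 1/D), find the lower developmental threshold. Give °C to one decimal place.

Under the model K = D·(T − T_b), so D₁·(T₁ − T_b) = D₂·(T₂ − T_b).
34.6·(18.8 − T_b) = 15.2·(29.6 − T_b)
T_b = (34.6·18.8 − 15.2·29.6) / (34.6 − 15.2) = 200.56 / 19.4 = 10.338 °C ≈ 10.3 °C.

10.3 °C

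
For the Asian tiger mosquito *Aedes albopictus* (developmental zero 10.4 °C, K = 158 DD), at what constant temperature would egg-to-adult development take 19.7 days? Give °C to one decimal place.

Required daily accumulation = 158 / 19.7 = 8.020 DD/day.
T = T_base + 8.020 = 10.4 + 8.020 = 18.420 ≈ 18.4 °C.

18.4 °C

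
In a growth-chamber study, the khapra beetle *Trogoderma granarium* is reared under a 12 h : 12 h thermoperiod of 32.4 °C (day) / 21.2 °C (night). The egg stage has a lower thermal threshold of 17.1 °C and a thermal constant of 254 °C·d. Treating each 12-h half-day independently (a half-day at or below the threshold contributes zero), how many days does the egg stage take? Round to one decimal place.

Day half: max(0, 32.4 − 17.1) × 0.5 = 15.3 × 0.5 = 7.65 DD.
Night half: max(0, 21.2 − 17.1) × 0.5 = 4.1 × 0.5 = 2.05 DD.
Per 24 h: 9.70 DD/day.
Duration = 254 / 9.70 = 26.186 ≈ 26.2 days.

26.2 days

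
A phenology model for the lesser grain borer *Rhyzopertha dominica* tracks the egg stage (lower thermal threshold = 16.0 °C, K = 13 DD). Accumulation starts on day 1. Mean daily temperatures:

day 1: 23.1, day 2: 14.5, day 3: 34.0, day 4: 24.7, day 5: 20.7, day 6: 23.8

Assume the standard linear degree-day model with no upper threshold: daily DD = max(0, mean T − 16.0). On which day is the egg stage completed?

day 3

Daily DD above 16.0 °C: 7.1, 0.0, 18.0, 8.7, 4.7, 7.8.
Cumulative: 7.1, 7.1, 25.1, 33.8, 38.5, 46.3.
The total first reaches 13 DD on day 3.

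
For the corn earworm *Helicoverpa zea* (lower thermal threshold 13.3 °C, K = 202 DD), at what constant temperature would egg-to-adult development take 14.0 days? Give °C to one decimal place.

Required daily accumulation = 202 / 14.0 = 14.429 DD/day.
T = T_base + 14.429 = 13.3 + 14.429 = 27.729 ≈ 27.7 °C.

27.7 °C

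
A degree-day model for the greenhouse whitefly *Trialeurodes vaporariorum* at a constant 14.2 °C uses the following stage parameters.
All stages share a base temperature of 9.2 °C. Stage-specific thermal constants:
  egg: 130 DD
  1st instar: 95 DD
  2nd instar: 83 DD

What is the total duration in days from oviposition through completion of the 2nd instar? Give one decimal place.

61.6 days

Daily accumulation at 14.2 °C = 14.2 − 9.2 = 5.0 DD/day.
Total K = 130 + 95 + 83 = 308 DD.
Total duration = 308 / 5.0 = 61.600 ≈ 61.6 days.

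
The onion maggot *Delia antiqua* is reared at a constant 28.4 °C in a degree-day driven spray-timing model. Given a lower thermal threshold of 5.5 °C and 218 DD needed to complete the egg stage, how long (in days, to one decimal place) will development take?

9.5 days

Daily accumulation = 28.4 − 5.5 = 22.9 DD/day.
Duration = 218 / 22.9 = 9.520 ≈ 9.5 days.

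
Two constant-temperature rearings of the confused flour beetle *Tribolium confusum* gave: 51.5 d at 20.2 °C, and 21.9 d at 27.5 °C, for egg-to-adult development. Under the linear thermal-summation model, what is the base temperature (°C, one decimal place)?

Equal thermal constants: D₁(T₁ − T_b) = D₂(T₂ − T_b).
51.5·(20.2 − T_b) = 21.9·(27.5 − T_b)
T_b = (51.5·20.2 − 21.9·27.5) / (51.5 − 21.9) = 438.05 / 29.6 = 14.799 °C ≈ 14.8 °C.

14.8 °C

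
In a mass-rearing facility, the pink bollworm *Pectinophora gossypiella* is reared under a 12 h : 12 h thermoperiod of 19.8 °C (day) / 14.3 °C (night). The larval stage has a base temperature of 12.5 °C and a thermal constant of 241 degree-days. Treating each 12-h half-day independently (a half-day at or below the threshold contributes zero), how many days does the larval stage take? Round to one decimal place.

53.0 days

Day half: max(0, 19.8 − 12.5) × 0.5 = 7.3 × 0.5 = 3.65 DD.
Night half: max(0, 14.3 − 12.5) × 0.5 = 1.8 × 0.5 = 0.90 DD.
Per 24 h: 4.55 DD/day.
Duration = 241 / 4.55 = 52.967 ≈ 53.0 days.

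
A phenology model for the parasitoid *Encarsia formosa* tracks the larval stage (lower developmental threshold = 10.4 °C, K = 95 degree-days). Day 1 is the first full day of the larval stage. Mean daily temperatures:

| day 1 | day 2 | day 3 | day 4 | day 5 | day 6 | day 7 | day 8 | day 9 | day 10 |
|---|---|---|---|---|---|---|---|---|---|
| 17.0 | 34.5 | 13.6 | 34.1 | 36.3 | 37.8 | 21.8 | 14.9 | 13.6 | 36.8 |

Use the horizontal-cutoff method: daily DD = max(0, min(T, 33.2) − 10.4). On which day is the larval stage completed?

Daily DD above 10.4 °C (capped at 22.8): 6.6, 22.8, 3.2, 22.8, 22.8, 22.8, 11.4, 4.5, 3.2, 22.8.
Cumulative: 6.6, 29.4, 32.6, 55.4, 78.2, 101.0, 112.4, 116.9, 120.1, 142.9.
The total first reaches 95 DD on day 6.

day 6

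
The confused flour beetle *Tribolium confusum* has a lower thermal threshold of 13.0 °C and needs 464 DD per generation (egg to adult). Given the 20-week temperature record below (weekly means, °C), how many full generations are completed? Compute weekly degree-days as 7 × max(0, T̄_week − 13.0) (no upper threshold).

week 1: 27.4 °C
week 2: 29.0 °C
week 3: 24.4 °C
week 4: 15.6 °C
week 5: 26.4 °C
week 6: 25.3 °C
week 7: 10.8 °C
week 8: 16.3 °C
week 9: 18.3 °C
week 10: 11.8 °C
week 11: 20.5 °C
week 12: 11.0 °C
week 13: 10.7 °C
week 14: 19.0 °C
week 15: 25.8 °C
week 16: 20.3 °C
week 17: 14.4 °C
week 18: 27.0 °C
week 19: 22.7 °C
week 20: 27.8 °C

2 generations

Weekly DD (7 × max(0, T̄ − 13.0)): 100.8, 112.0, 79.8, 18.2, 93.8, 86.1, 0.0, 23.1, 37.1, 0.0, 52.5, 0.0, 0.0, 42.0, 89.6, 51.1, 9.8, 98.0, 67.9, 103.6.
Season total = 1065.4 DD.
Complete generations = ⌊1065.4 / 464⌋ = 2.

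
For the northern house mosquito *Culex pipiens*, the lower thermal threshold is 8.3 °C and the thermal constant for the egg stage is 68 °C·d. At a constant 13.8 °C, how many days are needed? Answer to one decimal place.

Daily accumulation = 13.8 − 8.3 = 5.5 DD/day.
Duration = 68 / 5.5 = 12.364 ≈ 12.4 days.

12.4 days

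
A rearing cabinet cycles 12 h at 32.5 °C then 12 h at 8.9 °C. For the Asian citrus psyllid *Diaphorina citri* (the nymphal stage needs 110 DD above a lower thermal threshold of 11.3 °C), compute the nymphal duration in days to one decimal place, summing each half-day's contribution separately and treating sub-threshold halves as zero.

10.4 days

Day half: max(0, 32.5 − 11.3) × 0.5 = 21.2 × 0.5 = 10.60 DD.
Night half: max(0, 8.9 − 11.3) × 0.5 = 0.0 × 0.5 = 0.00 DD.
Per 24 h: 10.60 DD/day.
Duration = 110 / 10.60 = 10.377 ≈ 10.4 days.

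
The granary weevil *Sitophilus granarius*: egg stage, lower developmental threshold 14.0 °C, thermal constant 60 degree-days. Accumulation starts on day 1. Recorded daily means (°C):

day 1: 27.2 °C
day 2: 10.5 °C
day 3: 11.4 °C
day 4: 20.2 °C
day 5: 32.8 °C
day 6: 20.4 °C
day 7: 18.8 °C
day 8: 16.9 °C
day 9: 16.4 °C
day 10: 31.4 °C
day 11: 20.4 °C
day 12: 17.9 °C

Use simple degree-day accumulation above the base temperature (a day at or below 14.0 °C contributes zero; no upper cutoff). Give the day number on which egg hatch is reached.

Daily DD above 14.0 °C: 13.2, 0.0, 0.0, 6.2, 18.8, 6.4, 4.8, 2.9, 2.4, 17.4, 6.4, 3.9.
Cumulative: 13.2, 13.2, 13.2, 19.4, 38.2, 44.6, 49.4, 52.3, 54.7, 72.1, 78.5, 82.4.
The total first reaches 60 DD on day 10.

day 10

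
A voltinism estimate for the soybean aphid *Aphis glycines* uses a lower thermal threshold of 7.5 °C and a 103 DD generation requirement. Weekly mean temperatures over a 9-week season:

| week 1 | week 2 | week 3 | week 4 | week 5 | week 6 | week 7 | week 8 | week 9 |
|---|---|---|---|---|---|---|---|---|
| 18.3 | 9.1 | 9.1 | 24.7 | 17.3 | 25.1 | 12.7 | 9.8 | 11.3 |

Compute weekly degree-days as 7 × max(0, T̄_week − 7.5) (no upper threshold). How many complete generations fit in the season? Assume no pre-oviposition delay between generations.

4 generations

Weekly DD (7 × max(0, T̄ − 7.5)): 75.6, 11.2, 11.2, 120.4, 68.6, 123.2, 36.4, 16.1, 26.6.
Season total = 489.3 DD.
Complete generations = ⌊489.3 / 103⌋ = 4.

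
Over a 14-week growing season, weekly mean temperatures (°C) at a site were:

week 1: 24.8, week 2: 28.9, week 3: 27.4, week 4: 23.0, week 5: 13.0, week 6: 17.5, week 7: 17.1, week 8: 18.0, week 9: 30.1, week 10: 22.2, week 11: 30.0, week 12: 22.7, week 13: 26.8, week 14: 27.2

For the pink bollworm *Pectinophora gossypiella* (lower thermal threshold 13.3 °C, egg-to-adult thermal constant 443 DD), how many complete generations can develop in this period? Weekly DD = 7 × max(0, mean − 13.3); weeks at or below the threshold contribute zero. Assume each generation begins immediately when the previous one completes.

2 generations

Weekly DD (7 × max(0, T̄ − 13.3)): 80.5, 109.2, 98.7, 67.9, 0.0, 29.4, 26.6, 32.9, 117.6, 62.3, 116.9, 65.8, 94.5, 97.3.
Season total = 999.6 DD.
Complete generations = ⌊999.6 / 443⌋ = 2.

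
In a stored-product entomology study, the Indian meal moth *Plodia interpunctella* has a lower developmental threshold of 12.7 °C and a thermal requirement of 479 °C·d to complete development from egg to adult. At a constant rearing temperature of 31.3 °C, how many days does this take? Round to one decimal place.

Daily accumulation = 31.3 − 12.7 = 18.6 DD/day.
Duration = 479 / 18.6 = 25.753 ≈ 25.8 days.

25.8 days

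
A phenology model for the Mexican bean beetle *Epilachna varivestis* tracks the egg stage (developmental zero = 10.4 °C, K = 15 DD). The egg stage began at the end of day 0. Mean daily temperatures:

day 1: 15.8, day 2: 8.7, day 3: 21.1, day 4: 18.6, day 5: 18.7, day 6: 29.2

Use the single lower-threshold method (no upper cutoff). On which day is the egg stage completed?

day 3

Daily DD above 10.4 °C: 5.4, 0.0, 10.7, 8.2, 8.3, 18.8.
Cumulative: 5.4, 5.4, 16.1, 24.3, 32.6, 51.4.
The total first reaches 15 DD on day 3.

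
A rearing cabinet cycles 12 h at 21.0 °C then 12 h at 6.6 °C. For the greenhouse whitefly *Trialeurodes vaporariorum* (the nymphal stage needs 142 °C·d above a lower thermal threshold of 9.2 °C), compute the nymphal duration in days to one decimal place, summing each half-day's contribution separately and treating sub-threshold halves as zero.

24.1 days

Day half: max(0, 21.0 − 9.2) × 0.5 = 11.8 × 0.5 = 5.90 DD.
Night half: max(0, 6.6 − 9.2) × 0.5 = 0.0 × 0.5 = 0.00 DD.
Per 24 h: 5.90 DD/day.
Duration = 142 / 5.90 = 24.068 ≈ 24.1 days.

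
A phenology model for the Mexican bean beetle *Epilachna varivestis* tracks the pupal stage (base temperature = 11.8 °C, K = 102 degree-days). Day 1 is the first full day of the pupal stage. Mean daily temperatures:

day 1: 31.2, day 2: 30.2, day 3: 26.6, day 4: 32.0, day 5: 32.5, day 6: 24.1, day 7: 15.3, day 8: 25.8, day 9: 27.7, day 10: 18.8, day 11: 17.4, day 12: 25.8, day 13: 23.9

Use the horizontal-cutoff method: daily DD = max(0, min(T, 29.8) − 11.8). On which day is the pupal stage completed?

Daily DD above 11.8 °C (capped at 18.0): 18.0, 18.0, 14.8, 18.0, 18.0, 12.3, 3.5, 14.0, 15.9, 7.0, 5.6, 14.0, 12.1.
Cumulative: 18.0, 36.0, 50.8, 68.8, 86.8, 99.1, 102.6, 116.6, 132.5, 139.5, 145.1, 159.1, 171.2.
The total first reaches 102 DD on day 7.

day 7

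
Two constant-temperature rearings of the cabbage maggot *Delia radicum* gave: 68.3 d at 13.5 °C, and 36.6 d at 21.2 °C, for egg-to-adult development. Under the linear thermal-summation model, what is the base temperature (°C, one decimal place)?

4.6 °C

Linear rate model ⇒ the product D·(T − T_b) is constant across temperatures.
68.3·(13.5 − T_b) = 36.6·(21.2 − T_b)
T_b = (68.3·13.5 − 36.6·21.2) / (68.3 − 36.6) = 146.13 / 31.7 = 4.610 °C ≈ 4.6 °C.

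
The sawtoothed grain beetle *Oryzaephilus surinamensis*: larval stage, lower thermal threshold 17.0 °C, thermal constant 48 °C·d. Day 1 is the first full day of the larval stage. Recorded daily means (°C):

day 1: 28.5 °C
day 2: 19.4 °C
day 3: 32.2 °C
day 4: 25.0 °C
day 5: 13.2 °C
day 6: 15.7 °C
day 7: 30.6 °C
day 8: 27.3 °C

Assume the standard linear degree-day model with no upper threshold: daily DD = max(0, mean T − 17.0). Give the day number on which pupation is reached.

day 7

Daily DD above 17.0 °C: 11.5, 2.4, 15.2, 8.0, 0.0, 0.0, 13.6, 10.3.
Cumulative: 11.5, 13.9, 29.1, 37.1, 37.1, 37.1, 50.7, 61.0.
The total first reaches 48 DD on day 7.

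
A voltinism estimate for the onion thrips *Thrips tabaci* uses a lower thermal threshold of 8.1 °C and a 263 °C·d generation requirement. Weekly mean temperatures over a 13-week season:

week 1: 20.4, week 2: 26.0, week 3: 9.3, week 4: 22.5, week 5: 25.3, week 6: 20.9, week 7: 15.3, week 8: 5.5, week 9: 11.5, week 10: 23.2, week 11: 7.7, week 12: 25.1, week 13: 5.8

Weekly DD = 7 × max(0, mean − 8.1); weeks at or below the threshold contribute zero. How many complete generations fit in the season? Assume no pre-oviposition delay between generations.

Weekly DD (7 × max(0, T̄ − 8.1)): 86.1, 125.3, 8.4, 100.8, 120.4, 89.6, 50.4, 0.0, 23.8, 105.7, 0.0, 119.0, 0.0.
Season total = 829.5 DD.
Complete generations = ⌊829.5 / 263⌋ = 3.

3 generations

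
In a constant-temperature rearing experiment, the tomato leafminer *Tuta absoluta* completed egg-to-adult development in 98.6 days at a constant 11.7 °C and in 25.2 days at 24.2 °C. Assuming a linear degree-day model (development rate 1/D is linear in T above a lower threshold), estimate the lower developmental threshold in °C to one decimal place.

Under the model K = D·(T − T_b), so D₁·(T₁ − T_b) = D₂·(T₂ − T_b).
98.6·(11.7 − T_b) = 25.2·(24.2 − T_b)
T_b = (98.6·11.7 − 25.2·24.2) / (98.6 − 25.2) = 543.78 / 73.4 = 7.408 °C ≈ 7.4 °C.

7.4 °C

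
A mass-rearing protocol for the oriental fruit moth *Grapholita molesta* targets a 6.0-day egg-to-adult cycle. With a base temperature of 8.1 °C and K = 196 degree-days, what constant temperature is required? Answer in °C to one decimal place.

Required daily accumulation = 196 / 6.0 = 32.667 DD/day.
T = T_base + 32.667 = 8.1 + 32.667 = 40.767 ≈ 40.8 °C.

40.8 °C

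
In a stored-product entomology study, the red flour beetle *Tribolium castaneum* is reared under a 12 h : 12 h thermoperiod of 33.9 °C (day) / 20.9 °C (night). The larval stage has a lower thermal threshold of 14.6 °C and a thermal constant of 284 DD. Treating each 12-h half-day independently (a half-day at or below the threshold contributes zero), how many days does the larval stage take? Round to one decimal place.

Day half: max(0, 33.9 − 14.6) × 0.5 = 19.3 × 0.5 = 9.65 DD.
Night half: max(0, 20.9 − 14.6) × 0.5 = 6.3 × 0.5 = 3.15 DD.
Per 24 h: 12.80 DD/day.
Duration = 284 / 12.80 = 22.188 ≈ 22.2 days.

22.2 days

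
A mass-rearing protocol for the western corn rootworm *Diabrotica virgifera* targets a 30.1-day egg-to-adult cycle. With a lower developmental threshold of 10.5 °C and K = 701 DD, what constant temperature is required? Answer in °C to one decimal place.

33.8 °C

Required daily accumulation = 701 / 30.1 = 23.289 DD/day.
T = T_base + 23.289 = 10.5 + 23.289 = 33.789 ≈ 33.8 °C.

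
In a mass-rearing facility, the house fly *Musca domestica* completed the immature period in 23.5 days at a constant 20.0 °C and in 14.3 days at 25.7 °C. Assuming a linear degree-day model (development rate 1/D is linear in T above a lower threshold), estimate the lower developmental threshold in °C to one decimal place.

11.1 °C

Linear rate model ⇒ the product D·(T − T_b) is constant across temperatures.
23.5·(20.0 − T_b) = 14.3·(25.7 − T_b)
T_b = (23.5·20.0 − 14.3·25.7) / (23.5 − 14.3) = 102.49 / 9.2 = 11.140 °C ≈ 11.1 °C.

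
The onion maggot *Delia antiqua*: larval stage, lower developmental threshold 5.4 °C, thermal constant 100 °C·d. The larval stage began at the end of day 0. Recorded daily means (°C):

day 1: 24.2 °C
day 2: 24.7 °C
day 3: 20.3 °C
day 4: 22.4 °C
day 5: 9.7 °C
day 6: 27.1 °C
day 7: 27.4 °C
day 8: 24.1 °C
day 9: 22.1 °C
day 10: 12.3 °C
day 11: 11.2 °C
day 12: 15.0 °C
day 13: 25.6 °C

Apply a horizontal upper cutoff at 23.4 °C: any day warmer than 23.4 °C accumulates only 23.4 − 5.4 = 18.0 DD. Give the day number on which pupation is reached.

Daily DD above 5.4 °C (capped at 18.0): 18.0, 18.0, 14.9, 17.0, 4.3, 18.0, 18.0, 18.0, 16.7, 6.9, 5.8, 9.6, 18.0.
Cumulative: 18.0, 36.0, 50.9, 67.9, 72.2, 90.2, 108.2, 126.2, 142.9, 149.8, 155.6, 165.2, 183.2.
The total first reaches 100 DD on day 7.

day 7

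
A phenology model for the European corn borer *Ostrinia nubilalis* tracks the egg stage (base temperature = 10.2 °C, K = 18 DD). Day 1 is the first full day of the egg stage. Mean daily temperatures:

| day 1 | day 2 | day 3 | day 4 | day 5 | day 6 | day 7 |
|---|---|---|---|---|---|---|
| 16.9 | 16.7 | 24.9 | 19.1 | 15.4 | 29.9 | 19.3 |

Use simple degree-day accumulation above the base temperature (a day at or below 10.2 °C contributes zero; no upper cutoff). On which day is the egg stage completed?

Daily DD above 10.2 °C: 6.7, 6.5, 14.7, 8.9, 5.2, 19.7, 9.1.
Cumulative: 6.7, 13.2, 27.9, 36.8, 42.0, 61.7, 70.8.
The total first reaches 18 DD on day 3.

day 3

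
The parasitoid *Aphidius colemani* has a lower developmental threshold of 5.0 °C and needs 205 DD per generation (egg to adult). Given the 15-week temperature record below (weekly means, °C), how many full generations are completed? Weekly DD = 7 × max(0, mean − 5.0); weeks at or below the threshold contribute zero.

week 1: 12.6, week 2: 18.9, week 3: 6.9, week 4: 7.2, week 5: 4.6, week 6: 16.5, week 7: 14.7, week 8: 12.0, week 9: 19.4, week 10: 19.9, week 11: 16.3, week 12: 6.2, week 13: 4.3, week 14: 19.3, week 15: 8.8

Weekly DD (7 × max(0, T̄ − 5.0)): 53.2, 97.3, 13.3, 15.4, 0.0, 80.5, 67.9, 49.0, 100.8, 104.3, 79.1, 8.4, 0.0, 100.1, 26.6.
Season total = 795.9 DD.
Complete generations = ⌊795.9 / 205⌋ = 3.

3 generations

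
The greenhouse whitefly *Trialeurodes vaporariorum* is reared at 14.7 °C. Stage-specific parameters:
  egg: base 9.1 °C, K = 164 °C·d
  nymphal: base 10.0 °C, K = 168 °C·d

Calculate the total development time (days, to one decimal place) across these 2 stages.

65.0 days

egg: 164 / (14.7 − 9.1) = 164 / 5.6 = 29.286 d.
nymphal: 168 / (14.7 − 10.0) = 168 / 4.7 = 35.745 d.
Sum = 65.030 ≈ 65.0 days.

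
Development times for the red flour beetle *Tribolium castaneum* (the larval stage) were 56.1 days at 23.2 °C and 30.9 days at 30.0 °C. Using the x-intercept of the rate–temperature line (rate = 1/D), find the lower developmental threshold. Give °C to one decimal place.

14.9 °C

Linear rate model ⇒ the product D·(T − T_b) is constant across temperatures.
56.1·(23.2 − T_b) = 30.9·(30.0 − T_b)
T_b = (56.1·23.2 − 30.9·30.0) / (56.1 − 30.9) = 374.52 / 25.2 = 14.862 °C ≈ 14.9 °C.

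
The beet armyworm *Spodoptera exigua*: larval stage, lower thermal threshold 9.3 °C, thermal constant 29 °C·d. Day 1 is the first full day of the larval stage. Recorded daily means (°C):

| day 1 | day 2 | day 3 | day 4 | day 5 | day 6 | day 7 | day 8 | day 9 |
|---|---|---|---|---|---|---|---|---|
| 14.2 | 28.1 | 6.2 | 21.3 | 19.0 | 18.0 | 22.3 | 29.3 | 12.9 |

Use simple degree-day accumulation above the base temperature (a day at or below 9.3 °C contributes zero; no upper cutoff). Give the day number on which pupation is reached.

day 4

Daily DD above 9.3 °C: 4.9, 18.8, 0.0, 12.0, 9.7, 8.7, 13.0, 20.0, 3.6.
Cumulative: 4.9, 23.7, 23.7, 35.7, 45.4, 54.1, 67.1, 87.1, 90.7.
The total first reaches 29 DD on day 4.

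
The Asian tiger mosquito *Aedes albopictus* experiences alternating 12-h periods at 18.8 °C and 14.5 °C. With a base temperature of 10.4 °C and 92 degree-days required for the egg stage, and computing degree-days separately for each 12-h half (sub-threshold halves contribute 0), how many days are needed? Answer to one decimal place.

Day half: max(0, 18.8 − 10.4) × 0.5 = 8.4 × 0.5 = 4.20 DD.
Night half: max(0, 14.5 − 10.4) × 0.5 = 4.1 × 0.5 = 2.05 DD.
Per 24 h: 6.25 DD/day.
Duration = 92 / 6.25 = 14.720 ≈ 14.7 days.

14.7 days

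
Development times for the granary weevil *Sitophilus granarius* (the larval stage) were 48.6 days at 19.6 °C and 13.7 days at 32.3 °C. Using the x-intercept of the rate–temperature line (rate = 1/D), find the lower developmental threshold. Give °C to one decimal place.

14.6 °C

Under the model K = D·(T − T_b), so D₁·(T₁ − T_b) = D₂·(T₂ − T_b).
48.6·(19.6 − T_b) = 13.7·(32.3 − T_b)
T_b = (48.6·19.6 − 13.7·32.3) / (48.6 − 13.7) = 510.05 / 34.9 = 14.615 °C ≈ 14.6 °C.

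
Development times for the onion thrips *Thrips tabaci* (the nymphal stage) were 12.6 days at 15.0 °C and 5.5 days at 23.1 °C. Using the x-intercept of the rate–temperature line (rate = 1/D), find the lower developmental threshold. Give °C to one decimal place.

Equal thermal constants: D₁(T₁ − T_b) = D₂(T₂ − T_b).
12.6·(15.0 − T_b) = 5.5·(23.1 − T_b)
T_b = (12.6·15.0 − 5.5·23.1) / (12.6 − 5.5) = 61.95 / 7.1 = 8.725 °C ≈ 8.7 °C.

8.7 °C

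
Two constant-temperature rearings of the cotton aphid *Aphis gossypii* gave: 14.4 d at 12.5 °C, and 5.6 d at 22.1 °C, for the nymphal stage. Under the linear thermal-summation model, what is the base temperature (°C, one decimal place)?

Equal thermal constants: D₁(T₁ − T_b) = D₂(T₂ − T_b).
14.4·(12.5 − T_b) = 5.6·(22.1 − T_b)
T_b = (14.4·12.5 − 5.6·22.1) / (14.4 − 5.6) = 56.24 / 8.8 = 6.391 °C ≈ 6.4 °C.

6.4 °C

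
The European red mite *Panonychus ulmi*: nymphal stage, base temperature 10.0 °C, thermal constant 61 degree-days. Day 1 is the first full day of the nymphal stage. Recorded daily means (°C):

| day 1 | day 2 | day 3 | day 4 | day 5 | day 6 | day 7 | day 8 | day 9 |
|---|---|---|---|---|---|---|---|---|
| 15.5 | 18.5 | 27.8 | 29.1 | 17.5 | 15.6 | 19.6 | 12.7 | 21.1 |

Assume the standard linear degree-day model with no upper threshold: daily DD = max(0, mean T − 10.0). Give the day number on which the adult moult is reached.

day 6

Daily DD above 10.0 °C: 5.5, 8.5, 17.8, 19.1, 7.5, 5.6, 9.6, 2.7, 11.1.
Cumulative: 5.5, 14.0, 31.8, 50.9, 58.4, 64.0, 73.6, 76.3, 87.4.
The total first reaches 61 DD on day 6.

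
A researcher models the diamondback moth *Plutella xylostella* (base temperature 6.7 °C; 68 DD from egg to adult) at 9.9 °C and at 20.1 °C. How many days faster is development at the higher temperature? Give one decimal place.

16.2 days

At 9.9 °C: 68 / (9.9 − 6.7) = 68 / 3.2 = 21.250 d.
At 20.1 °C: 68 / (20.1 − 6.7) = 68 / 13.4 = 5.075 d.
Difference = |21.250 − 5.075| = 16.175 ≈ 16.2 days.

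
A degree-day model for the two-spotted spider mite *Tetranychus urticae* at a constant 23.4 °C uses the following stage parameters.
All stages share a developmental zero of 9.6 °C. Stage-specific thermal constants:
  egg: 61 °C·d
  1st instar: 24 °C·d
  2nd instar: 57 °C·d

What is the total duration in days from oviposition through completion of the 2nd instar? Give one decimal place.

10.3 days

Daily accumulation at 23.4 °C = 23.4 − 9.6 = 13.8 DD/day.
Total K = 61 + 24 + 57 = 142 DD.
Total duration = 142 / 13.8 = 10.290 ≈ 10.3 days.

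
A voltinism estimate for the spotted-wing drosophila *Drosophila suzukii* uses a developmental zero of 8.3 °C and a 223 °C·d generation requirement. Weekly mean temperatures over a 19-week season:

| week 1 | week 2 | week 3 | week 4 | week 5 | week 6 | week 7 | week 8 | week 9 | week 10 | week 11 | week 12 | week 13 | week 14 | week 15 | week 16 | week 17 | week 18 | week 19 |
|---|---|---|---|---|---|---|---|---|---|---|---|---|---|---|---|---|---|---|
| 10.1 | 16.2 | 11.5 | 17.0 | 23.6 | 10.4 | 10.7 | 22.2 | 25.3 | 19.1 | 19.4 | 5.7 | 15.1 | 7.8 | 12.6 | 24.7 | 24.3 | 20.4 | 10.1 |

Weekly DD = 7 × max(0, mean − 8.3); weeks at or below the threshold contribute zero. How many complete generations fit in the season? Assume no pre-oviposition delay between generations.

Weekly DD (7 × max(0, T̄ − 8.3)): 12.6, 55.3, 22.4, 60.9, 107.1, 14.7, 16.8, 97.3, 119.0, 75.6, 77.7, 0.0, 47.6, 0.0, 30.1, 114.8, 112.0, 84.7, 12.6.
Season total = 1061.2 DD.
Complete generations = ⌊1061.2 / 223⌋ = 4.

4 generations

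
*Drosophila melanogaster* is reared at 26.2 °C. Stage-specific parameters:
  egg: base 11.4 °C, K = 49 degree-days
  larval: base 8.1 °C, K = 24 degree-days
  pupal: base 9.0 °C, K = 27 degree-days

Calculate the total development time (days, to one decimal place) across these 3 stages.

egg: 49 / (26.2 − 11.4) = 49 / 14.8 = 3.311 d.
larval: 24 / (26.2 − 8.1) = 24 / 18.1 = 1.326 d.
pupal: 27 / (26.2 − 9.0) = 27 / 17.2 = 1.570 d.
Sum = 6.207 ≈ 6.2 days.

6.2 days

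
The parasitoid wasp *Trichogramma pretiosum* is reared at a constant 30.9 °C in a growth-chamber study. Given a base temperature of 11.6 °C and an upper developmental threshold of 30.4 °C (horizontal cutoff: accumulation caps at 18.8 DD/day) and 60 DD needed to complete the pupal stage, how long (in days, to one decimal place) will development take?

3.2 days

Temperature 30.9 °C exceeds the upper threshold, so daily accumulation caps at 30.4 − 11.6 = 18.8 DD/day.
Duration = 60 / 18.8 = 3.191 ≈ 3.2 days.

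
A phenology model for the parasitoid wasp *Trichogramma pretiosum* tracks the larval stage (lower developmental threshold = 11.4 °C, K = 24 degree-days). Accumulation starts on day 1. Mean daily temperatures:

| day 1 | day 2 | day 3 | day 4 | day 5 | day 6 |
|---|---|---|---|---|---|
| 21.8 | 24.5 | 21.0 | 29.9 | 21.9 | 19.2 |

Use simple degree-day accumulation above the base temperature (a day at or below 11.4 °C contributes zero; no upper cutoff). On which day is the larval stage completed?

Daily DD above 11.4 °C: 10.4, 13.1, 9.6, 18.5, 10.5, 7.8.
Cumulative: 10.4, 23.5, 33.1, 51.6, 62.1, 69.9.
The total first reaches 24 DD on day 3.

day 3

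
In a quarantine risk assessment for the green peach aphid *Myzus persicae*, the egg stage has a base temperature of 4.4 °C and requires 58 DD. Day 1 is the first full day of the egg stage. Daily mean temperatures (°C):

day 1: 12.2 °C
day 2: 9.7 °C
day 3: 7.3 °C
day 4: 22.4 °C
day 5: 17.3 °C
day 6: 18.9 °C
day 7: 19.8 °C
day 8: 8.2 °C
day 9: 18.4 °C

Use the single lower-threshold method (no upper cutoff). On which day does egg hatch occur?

day 6

Daily DD above 4.4 °C: 7.8, 5.3, 2.9, 18.0, 12.9, 14.5, 15.4, 3.8, 14.0.
Cumulative: 7.8, 13.1, 16.0, 34.0, 46.9, 61.4, 76.8, 80.6, 94.6.
The total first reaches 58 DD on day 6.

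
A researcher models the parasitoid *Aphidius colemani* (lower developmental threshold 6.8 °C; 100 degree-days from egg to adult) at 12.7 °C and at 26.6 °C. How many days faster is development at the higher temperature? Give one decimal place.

At 12.7 °C: 100 / (12.7 − 6.8) = 100 / 5.9 = 16.949 d.
At 26.6 °C: 100 / (26.6 − 6.8) = 100 / 19.8 = 5.051 d.
Difference = |16.949 − 5.051| = 11.899 ≈ 11.9 days.

11.9 days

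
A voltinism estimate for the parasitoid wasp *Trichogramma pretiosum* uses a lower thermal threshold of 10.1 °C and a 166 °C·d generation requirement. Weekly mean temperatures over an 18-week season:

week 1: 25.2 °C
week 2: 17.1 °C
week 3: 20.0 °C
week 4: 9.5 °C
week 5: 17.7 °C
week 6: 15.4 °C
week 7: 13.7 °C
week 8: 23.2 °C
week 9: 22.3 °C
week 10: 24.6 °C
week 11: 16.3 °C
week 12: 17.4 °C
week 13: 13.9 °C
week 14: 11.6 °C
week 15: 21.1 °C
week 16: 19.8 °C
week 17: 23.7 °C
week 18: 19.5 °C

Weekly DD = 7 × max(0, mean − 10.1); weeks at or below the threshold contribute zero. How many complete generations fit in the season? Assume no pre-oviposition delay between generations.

6 generations

Weekly DD (7 × max(0, T̄ − 10.1)): 105.7, 49.0, 69.3, 0.0, 53.2, 37.1, 25.2, 91.7, 85.4, 101.5, 43.4, 51.1, 26.6, 10.5, 77.0, 67.9, 95.2, 65.8.
Season total = 1055.6 DD.
Complete generations = ⌊1055.6 / 166⌋ = 6.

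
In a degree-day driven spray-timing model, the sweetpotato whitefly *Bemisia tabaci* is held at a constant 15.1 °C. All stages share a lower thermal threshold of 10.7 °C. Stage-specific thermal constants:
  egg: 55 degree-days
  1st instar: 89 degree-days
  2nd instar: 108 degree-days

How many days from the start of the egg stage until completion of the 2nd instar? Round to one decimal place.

57.3 days

Daily accumulation at 15.1 °C = 15.1 − 10.7 = 4.4 DD/day.
Total K = 55 + 89 + 108 = 252 DD.
Total duration = 252 / 4.4 = 57.273 ≈ 57.3 days.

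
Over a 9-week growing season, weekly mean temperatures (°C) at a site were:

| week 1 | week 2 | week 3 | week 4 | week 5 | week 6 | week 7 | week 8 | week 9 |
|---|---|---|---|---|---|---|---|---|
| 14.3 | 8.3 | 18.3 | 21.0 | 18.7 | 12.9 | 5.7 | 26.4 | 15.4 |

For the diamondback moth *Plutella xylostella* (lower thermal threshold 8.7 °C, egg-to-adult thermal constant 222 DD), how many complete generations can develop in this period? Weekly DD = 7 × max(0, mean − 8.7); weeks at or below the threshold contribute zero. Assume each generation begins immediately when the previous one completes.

2 generations

Weekly DD (7 × max(0, T̄ − 8.7)): 39.2, 0.0, 67.2, 86.1, 70.0, 29.4, 0.0, 123.9, 46.9.
Season total = 462.7 DD.
Complete generations = ⌊462.7 / 222⌋ = 2.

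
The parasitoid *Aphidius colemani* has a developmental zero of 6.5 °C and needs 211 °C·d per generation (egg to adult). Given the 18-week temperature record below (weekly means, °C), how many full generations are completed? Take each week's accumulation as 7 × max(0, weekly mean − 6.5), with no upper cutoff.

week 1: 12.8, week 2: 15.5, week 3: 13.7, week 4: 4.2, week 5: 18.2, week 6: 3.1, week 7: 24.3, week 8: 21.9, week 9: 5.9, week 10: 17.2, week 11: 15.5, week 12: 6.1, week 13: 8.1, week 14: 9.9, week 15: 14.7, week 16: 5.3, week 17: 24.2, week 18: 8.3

3 generations

Weekly DD (7 × max(0, T̄ − 6.5)): 44.1, 63.0, 50.4, 0.0, 81.9, 0.0, 124.6, 107.8, 0.0, 74.9, 63.0, 0.0, 11.2, 23.8, 57.4, 0.0, 123.9, 12.6.
Season total = 838.6 DD.
Complete generations = ⌊838.6 / 211⌋ = 3.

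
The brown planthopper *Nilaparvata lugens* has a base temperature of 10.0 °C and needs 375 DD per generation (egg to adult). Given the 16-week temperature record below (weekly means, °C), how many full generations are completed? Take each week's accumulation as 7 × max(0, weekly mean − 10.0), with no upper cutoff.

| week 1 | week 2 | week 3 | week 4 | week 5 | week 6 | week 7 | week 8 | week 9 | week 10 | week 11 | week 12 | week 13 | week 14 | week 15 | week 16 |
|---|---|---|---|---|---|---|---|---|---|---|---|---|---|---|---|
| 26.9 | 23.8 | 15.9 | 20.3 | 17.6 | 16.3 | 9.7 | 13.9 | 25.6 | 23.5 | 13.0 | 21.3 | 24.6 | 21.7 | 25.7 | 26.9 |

3 generations

Weekly DD (7 × max(0, T̄ − 10.0)): 118.3, 96.6, 41.3, 72.1, 53.2, 44.1, 0.0, 27.3, 109.2, 94.5, 21.0, 79.1, 102.2, 81.9, 109.9, 118.3.
Season total = 1169.0 DD.
Complete generations = ⌊1169.0 / 375⌋ = 3.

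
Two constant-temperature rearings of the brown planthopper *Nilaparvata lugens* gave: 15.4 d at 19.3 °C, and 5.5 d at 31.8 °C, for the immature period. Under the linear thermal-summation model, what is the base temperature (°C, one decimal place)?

Linear rate model ⇒ the product D·(T − T_b) is constant across temperatures.
15.4·(19.3 − T_b) = 5.5·(31.8 − T_b)
T_b = (15.4·19.3 − 5.5·31.8) / (15.4 − 5.5) = 122.32 / 9.9 = 12.356 °C ≈ 12.4 °C.

12.4 °C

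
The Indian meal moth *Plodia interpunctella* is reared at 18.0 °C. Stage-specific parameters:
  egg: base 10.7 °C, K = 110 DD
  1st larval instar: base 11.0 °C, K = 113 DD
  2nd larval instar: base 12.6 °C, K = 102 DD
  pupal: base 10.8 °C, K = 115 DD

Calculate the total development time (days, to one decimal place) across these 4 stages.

66.1 days

egg: 110 / (18.0 − 10.7) = 110 / 7.3 = 15.068 d.
1st larval instar: 113 / (18.0 − 11.0) = 113 / 7.0 = 16.143 d.
2nd larval instar: 102 / (18.0 − 12.6) = 102 / 5.4 = 18.889 d.
pupal: 115 / (18.0 − 10.8) = 115 / 7.2 = 15.972 d.
Sum = 66.072 ≈ 66.1 days.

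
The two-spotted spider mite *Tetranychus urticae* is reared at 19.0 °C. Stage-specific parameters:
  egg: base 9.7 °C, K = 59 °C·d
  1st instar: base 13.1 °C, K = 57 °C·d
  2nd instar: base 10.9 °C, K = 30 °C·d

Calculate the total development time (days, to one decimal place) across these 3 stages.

egg: 59 / (19.0 − 9.7) = 59 / 9.3 = 6.344 d.
1st instar: 57 / (19.0 − 13.1) = 57 / 5.9 = 9.661 d.
2nd instar: 30 / (19.0 − 10.9) = 30 / 8.1 = 3.704 d.
Sum = 19.709 ≈ 19.7 days.

19.7 days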